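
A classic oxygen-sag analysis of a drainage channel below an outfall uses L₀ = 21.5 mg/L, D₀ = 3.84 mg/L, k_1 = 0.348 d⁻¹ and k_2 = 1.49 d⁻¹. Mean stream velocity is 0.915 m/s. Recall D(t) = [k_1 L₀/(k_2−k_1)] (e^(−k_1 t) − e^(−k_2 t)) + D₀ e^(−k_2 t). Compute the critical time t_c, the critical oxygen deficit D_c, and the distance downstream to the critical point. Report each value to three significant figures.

At the critical point dD/dt = 0, so k_1 L₀ e^(−k_1 t) = k_2 D. Substituting D(t) from the Streeter–Phelps equation and solving for t gives
t_c = ln[(k_2/k_1)(1 − D₀(k_2−k_1)/(k_1 L₀))] / (k_2−k_1).
Here k_2−k_1 = 1.142 d⁻¹ and 1 − D₀(k_2−k_1)/(k_1 L₀) = 1 − 3.84×1.142/(0.348×21.5) = 0.4139, so
t_c = ln(4.282 × 0.4139) / 1.142 = 0.5722 / 1.142 = 0.5010 d.
L(t_c) = L₀ e^(−k_1 t_c) = 21.5 × 0.8400 = 18.06 mg/L, and at the critical point k_2 D_c = k_1 L, so D_c = (0.348/1.49) × 18.06 = 4.218 mg/L.
x_c = v t_c = 0.915 m/s × 0.5010 d × 86400 s/d = 39610 m ≈ 39.6 km.

t_c ≈ 0.501 d; D_c ≈ 4.22 mg/L; x_c ≈ 39.6 km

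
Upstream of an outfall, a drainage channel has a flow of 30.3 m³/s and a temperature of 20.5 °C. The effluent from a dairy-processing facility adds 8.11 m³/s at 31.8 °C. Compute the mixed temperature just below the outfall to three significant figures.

Flow-weighted mixing: C = (Q_r C_r + Q_w C_w)/(Q_r + Q_w)
= (30.3×20.5 + 8.11×31.8)/(30.3 + 8.11) = 879.0/38.41 = 22.89 °C.

22.9 °C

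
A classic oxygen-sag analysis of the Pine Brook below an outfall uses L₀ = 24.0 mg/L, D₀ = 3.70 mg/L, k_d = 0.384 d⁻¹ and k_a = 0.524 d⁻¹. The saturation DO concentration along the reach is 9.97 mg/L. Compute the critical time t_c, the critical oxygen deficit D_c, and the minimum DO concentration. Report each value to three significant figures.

With k_a/k_d = 1.365 and 1 − D₀(k_a−k_d)/(k_d L₀) = 0.9438,
t_c = ln(1.365 × 0.9438) / (0.524 − 0.384) = ln(1.288) / 0.1400 = 0.2530/0.1400 = 1.807 d.
L(t_c) = L₀ e^(−k_d t_c) = 24.0 × 0.4996 = 11.99 mg/L, and at the critical point k_a D_c = k_d L, so D_c = (0.384/0.524) × 11.99 = 8.787 mg/L.
Minimum DO = C_s − D_c = 9.97 − 8.787 = 1.183 mg/L.

t_c ≈ 1.81 d; D_c ≈ 8.79 mg/L; min DO ≈ 1.18 mg/L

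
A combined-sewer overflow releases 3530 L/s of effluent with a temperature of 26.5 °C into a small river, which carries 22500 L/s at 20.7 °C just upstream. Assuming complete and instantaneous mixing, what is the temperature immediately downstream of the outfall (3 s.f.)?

21.5 °C

Flow-weighted mixing: C = (Q_r C_r + Q_w C_w)/(Q_r + Q_w)
= (22500×20.7 + 3530×26.5)/(22500 + 3530) = 559300/26030 = 21.49 °C.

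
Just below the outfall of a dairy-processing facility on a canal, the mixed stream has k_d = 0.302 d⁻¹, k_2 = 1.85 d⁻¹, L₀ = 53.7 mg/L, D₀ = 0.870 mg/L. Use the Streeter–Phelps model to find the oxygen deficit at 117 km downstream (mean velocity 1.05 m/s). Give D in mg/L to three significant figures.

Travel time t = x/v = 117 km / (1.05 m/s) = 117000 m / 1.05 m/s = 111400 s = 1.290 d.
k_d L₀/(k_2−k_d) = 0.302×53.7/(1.85−0.302) = 16.22/1.548 = 10.48 mg/L.
e^(−k_d t) = e^(−0.302×1.290) = 0.6774; e^(−k_2 t) = e^(−1.85×1.290) = 0.09200.
D = 10.48 × (0.6774 − 0.09200) + 0.870 × 0.09200 = 6.133 + 0.08004 = 6.213 mg/L.

D ≈ 6.21 mg/L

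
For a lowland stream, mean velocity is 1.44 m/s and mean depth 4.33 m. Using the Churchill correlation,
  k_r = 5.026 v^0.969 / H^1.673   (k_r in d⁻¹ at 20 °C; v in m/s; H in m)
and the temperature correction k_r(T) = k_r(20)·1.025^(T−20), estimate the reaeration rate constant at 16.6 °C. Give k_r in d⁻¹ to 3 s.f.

k_r(20) = 5.026 × 1.44^0.969 / 4.33^1.673 = 5.026 × 1.424 / 11.61 = 0.6164 d⁻¹.
k_r(16.6) = 0.6164 × 1.025^(16.6−20) = 0.6164 × 0.9195 = 0.5667 d⁻¹.

k_r ≈ 0.567 d⁻¹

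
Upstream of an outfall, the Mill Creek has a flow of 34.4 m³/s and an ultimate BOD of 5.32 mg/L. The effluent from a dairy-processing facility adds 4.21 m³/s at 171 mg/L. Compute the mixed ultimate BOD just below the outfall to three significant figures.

Flow-weighted mixing: C = (Q_r C_r + Q_w C_w)/(Q_r + Q_w)
= (34.4×5.32 + 4.21×171)/(34.4 + 4.21) = 902.9/38.61 = 23.39 mg/L.

23.4 mg/L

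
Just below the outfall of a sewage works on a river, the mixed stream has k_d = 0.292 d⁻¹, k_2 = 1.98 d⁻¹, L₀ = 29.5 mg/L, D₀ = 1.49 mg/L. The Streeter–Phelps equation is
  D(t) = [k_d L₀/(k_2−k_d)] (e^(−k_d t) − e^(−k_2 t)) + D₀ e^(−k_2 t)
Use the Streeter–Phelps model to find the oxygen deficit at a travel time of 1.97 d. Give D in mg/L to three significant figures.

k_d L₀/(k_2−k_d) = 0.292×29.5/(1.98−0.292) = 8.614/1.688 = 5.103 mg/L.
e^(−k_d t) = e^(−0.292×1.970) = 0.5626; e^(−k_2 t) = e^(−1.98×1.970) = 0.02023.
D = 5.103 × (0.5626 − 0.02023) + 1.49 × 0.02023 = 2.768 + 0.03014 = 2.798 mg/L.

D ≈ 2.80 mg/L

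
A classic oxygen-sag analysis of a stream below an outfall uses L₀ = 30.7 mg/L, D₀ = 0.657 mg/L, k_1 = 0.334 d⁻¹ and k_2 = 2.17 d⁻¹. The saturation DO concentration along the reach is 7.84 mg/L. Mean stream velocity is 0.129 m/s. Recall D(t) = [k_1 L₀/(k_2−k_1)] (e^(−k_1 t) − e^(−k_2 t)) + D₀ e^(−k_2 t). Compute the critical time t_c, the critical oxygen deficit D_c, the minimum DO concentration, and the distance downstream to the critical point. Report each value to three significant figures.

t_c ≈ 0.951 d; D_c ≈ 3.44 mg/L; min DO ≈ 4.40 mg/L; x_c ≈ 10.6 km

At the critical point dD/dt = 0, so k_1 L₀ e^(−k_1 t) = k_2 D. Substituting D(t) from the Streeter–Phelps equation and solving for t gives
t_c = ln[(k_2/k_1)(1 − D₀(k_2−k_1)/(k_1 L₀))] / (k_2−k_1).
Here k_2−k_1 = 1.836 d⁻¹ and 1 − D₀(k_2−k_1)/(k_1 L₀) = 1 − 0.657×1.836/(0.334×30.7) = 0.8824, so
t_c = ln(6.497 × 0.8824) / 1.836 = 1.746 / 1.836 = 0.9511 d.
D_c = (k_1/k_2) L₀ e^(−k_1 t_c) = (0.334/2.17) × 30.7 × e^(−0.334×0.9511) = 0.1539 × 30.7 × 0.7278 = 3.439 mg/L.
Minimum DO = C_s − D_c = 7.84 − 3.439 = 4.401 mg/L.
x_c = v t_c = 0.129 m/s × 0.9511 d × 86400 s/d = 10600 m ≈ 10.6 km.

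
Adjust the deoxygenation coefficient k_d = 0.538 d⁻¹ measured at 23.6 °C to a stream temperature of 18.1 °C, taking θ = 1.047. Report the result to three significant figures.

k_d ≈ 0.418 d⁻¹

k_d(T₂) = k_d(T₁) · θ^(T₂−T₁) = 0.538 × 1.047^(18.1−23.6)
= 0.538 × 1.047^-5.50 = 0.538 × 0.7768 = 0.4179 d⁻¹.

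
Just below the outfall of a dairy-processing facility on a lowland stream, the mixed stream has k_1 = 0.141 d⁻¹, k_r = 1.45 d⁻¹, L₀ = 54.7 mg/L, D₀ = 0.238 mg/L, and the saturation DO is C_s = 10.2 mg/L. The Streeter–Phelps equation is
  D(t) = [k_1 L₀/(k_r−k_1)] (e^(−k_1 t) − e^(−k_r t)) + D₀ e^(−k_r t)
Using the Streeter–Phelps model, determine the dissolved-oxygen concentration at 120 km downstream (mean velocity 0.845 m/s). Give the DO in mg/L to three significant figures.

DO ≈ 6.05 mg/L

Travel time t = x/v = 120 km / (0.845 m/s) = 120000 m / 0.845 m/s = 142000 s = 1.644 d.
k_1 L₀/(k_r−k_1) = 0.141×54.7/(1.45−0.141) = 7.713/1.309 = 5.892 mg/L.
e^(−k_1 t) = e^(−0.141×1.644) = 0.7931; e^(−k_r t) = e^(−1.45×1.644) = 0.09225.
D = 5.892 × (0.7931 − 0.09225) + 0.238 × 0.09225 = 4.130 + 0.02195 = 4.152 mg/L.
DO = C_s − D = 10.2 − 4.152 = 6.048 mg/L.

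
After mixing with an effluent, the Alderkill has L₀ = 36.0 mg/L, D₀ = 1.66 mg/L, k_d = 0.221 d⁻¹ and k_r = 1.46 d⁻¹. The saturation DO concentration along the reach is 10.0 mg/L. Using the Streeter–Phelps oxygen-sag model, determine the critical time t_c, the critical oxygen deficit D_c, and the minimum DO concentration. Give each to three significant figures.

With k_r/k_d = 6.606 and 1 − D₀(k_r−k_d)/(k_d L₀) = 0.7415,
t_c = ln(6.606 × 0.7415) / (1.46 − 0.221) = ln(4.899) / 1.239 = 1.589/1.239 = 1.282 d.
D_c = (k_d/k_r) L₀ e^(−k_d t_c) = (0.221/1.46) × 36.0 × e^(−0.221×1.282) = 0.1514 × 36.0 × 0.7532 = 4.104 mg/L.
Minimum DO = C_s − D_c = 10.0 − 4.104 = 5.896 mg/L.

t_c ≈ 1.28 d; D_c ≈ 4.10 mg/L; min DO ≈ 5.90 mg/L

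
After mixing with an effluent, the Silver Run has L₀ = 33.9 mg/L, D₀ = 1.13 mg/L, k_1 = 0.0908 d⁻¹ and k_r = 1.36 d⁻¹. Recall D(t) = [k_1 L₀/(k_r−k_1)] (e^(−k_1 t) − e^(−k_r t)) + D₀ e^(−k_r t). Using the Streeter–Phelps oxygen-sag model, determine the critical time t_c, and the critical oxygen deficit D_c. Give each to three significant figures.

At the critical point dD/dt = 0, so k_1 L₀ e^(−k_1 t) = k_r D. Substituting D(t) from the Streeter–Phelps equation and solving for t gives
t_c = ln[(k_r/k_1)(1 − D₀(k_r−k_1)/(k_1 L₀))] / (k_r−k_1).
Here k_r−k_1 = 1.269 d⁻¹ and 1 − D₀(k_r−k_1)/(k_1 L₀) = 1 − 1.13×1.269/(0.0908×33.9) = 0.5341, so
t_c = ln(14.98 × 0.5341) / 1.269 = 2.079 / 1.269 = 1.638 d.
D_c = (k_1/k_r) L₀ e^(−k_1 t_c) = (0.0908/1.36) × 33.9 × e^(−0.0908×1.638) = 0.06676 × 33.9 × 0.8618 = 1.950 mg/L.

t_c ≈ 1.64 d; D_c ≈ 1.95 mg/L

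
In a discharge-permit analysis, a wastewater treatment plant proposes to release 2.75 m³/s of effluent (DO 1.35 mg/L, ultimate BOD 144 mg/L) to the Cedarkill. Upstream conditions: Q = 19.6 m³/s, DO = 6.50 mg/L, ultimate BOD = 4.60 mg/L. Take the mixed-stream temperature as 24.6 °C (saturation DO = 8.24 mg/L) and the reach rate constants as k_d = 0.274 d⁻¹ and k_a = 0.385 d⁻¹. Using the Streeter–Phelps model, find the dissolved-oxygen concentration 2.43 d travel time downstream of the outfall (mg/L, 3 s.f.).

Mixed DO = (19.6×6.50 + 2.75×1.35)/(19.6+2.75) = 131.1/22.35 = 5.866 mg/L.
Mixed L₀ = (19.6×4.60 + 2.75×144)/(22.35) = 486.2/22.35 = 21.75 mg/L.
Initial deficit D₀ = C_s − DO₀ = 8.24 − 5.866 = 2.374 mg/L.
D(2.43) = [0.274×21.75/(0.385−0.274)](e^(−0.274×2.43) − e^(−0.385×2.43)) + 2.374 e^(−0.385×2.43)
= 53.69 × (0.5139 − 0.3924) + 2.374 × 0.3924 = 7.454 mg/L.
DO = 8.24 − 7.454 = 0.7857 mg/L.

DO ≈ 0.786 mg/L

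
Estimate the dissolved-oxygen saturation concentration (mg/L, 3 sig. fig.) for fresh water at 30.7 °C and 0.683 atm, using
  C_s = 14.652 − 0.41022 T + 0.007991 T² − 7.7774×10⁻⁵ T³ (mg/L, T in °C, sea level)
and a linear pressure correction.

C_s ≈ 5.01 mg/L

At sea level: C_s = 14.652 − 0.41022×30.7 + 0.007991×30.7² − 7.7774×10⁻⁵×30.7³ = 7.339 mg/L.
Pressure correction: C_s' = 7.339 × 0.683 = 5.013 mg/L.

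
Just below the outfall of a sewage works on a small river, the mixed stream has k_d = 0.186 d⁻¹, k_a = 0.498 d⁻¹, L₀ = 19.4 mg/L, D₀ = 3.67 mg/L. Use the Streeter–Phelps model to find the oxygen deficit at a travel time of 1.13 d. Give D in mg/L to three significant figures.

D ≈ 4.88 mg/L

k_d L₀/(k_a−k_d) = 0.186×19.4/(0.498−0.186) = 3.608/0.3120 = 11.57 mg/L.
e^(−k_d t) = e^(−0.186×1.130) = 0.8104; e^(−k_a t) = e^(−0.498×1.130) = 0.5696.
D = 11.57 × (0.8104 − 0.5696) + 3.67 × 0.5696 = 2.785 + 2.091 = 4.875 mg/L.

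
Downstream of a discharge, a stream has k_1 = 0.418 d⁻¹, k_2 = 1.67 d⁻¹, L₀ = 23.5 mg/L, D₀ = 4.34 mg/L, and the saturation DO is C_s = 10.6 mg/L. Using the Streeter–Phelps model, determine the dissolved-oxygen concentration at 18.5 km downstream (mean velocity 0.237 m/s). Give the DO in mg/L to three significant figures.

Travel time t = x/v = 18.5 km / (0.237 m/s) = 18500 m / 0.237 m/s = 78060 s = 0.9035 d.
k_1 L₀/(k_2−k_1) = 0.418×23.5/(1.67−0.418) = 9.823/1.252 = 7.846 mg/L.
e^(−k_1 t) = e^(−0.418×0.9035) = 0.6855; e^(−k_2 t) = e^(−1.67×0.9035) = 0.2212.
D = 7.846 × (0.6855 − 0.2212) + 4.34 × 0.2212 = 3.643 + 0.9599 = 4.603 mg/L.
DO = C_s − D = 10.6 − 4.603 = 5.997 mg/L.

DO ≈ 6.00 mg/L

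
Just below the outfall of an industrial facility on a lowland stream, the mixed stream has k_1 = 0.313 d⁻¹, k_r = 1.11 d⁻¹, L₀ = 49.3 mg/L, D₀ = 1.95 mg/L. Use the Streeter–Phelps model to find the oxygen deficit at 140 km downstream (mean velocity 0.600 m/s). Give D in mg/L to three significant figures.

D ≈ 7.45 mg/L

Travel time t = x/v = 140 km / (0.600 m/s) = 140000 m / 0.600 m/s = 233300 s = 2.701 d.
k_1 L₀/(k_r−k_1) = 0.313×49.3/(1.11−0.313) = 15.43/0.7970 = 19.36 mg/L.
e^(−k_1 t) = e^(−0.313×2.701) = 0.4294; e^(−k_r t) = e^(−1.11×2.701) = 0.04990.
D = 19.36 × (0.4294 − 0.04990) + 1.95 × 0.04990 = 7.348 + 0.09731 = 7.445 mg/L.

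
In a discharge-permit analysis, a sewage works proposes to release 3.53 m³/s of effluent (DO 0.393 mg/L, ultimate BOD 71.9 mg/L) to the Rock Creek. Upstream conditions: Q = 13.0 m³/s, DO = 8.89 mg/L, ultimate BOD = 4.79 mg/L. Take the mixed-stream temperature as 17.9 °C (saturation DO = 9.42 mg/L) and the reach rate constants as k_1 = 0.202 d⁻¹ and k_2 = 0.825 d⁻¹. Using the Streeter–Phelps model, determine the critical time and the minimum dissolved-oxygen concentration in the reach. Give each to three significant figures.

t_c ≈ 1.50 d; minimum DO ≈ 5.96 mg/L

Mixed DO = (13.0×8.89 + 3.53×0.393)/(13.0+3.53) = 117.0/16.53 = 7.075 mg/L.
Mixed L₀ = (13.0×4.79 + 3.53×71.9)/(16.53) = 316.1/16.53 = 19.12 mg/L.
Initial deficit D₀ = C_s − DO₀ = 9.42 − 7.075 = 2.345 mg/L.
t_c = (1/0.6230) ln[(0.825/0.202)(1 − 2.345×0.6230/(0.202×19.12))] = 1.605 × ln(2.540) = 1.496 d.
D_c = (0.202/0.825) × 19.12 × e^(−0.202×1.496) = 0.2448 × 19.12 × 0.7392 = 3.461 mg/L.
Minimum DO = 9.42 − 3.461 = 5.959 mg/L.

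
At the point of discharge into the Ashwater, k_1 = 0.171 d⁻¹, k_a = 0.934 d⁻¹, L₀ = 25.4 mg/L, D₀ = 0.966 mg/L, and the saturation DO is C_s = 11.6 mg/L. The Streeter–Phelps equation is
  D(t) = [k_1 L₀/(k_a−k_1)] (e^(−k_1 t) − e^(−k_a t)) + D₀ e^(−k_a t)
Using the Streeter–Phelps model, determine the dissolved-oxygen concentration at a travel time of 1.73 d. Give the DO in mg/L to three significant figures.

DO ≈ 8.30 mg/L

k_1 L₀/(k_a−k_1) = 0.171×25.4/(0.934−0.171) = 4.343/0.7630 = 5.693 mg/L.
e^(−k_1 t) = e^(−0.171×1.730) = 0.7439; e^(−k_a t) = e^(−0.934×1.730) = 0.1987.
D = 5.693 × (0.7439 − 0.1987) + 0.966 × 0.1987 = 3.103 + 0.1920 = 3.295 mg/L.
DO = C_s − D = 11.6 − 3.295 = 8.305 mg/L.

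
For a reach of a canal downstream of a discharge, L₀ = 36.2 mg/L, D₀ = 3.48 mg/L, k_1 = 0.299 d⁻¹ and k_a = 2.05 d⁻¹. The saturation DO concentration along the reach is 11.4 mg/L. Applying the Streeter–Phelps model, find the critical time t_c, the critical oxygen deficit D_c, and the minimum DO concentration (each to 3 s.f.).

With k_a/k_1 = 6.856 and 1 − D₀(k_a−k_1)/(k_1 L₀) = 0.4370,
t_c = ln(6.856 × 0.4370) / (2.05 − 0.299) = ln(2.996) / 1.751 = 1.097/1.751 = 0.6267 d.
D_c = (k_1/k_a) L₀ e^(−k_1 t_c) = (0.299/2.05) × 36.2 × e^(−0.299×0.6267) = 0.1459 × 36.2 × 0.8291 = 4.378 mg/L.
Minimum DO = C_s − D_c = 11.4 − 4.378 = 7.022 mg/L.

t_c ≈ 0.627 d; D_c ≈ 4.38 mg/L; min DO ≈ 7.02 mg/L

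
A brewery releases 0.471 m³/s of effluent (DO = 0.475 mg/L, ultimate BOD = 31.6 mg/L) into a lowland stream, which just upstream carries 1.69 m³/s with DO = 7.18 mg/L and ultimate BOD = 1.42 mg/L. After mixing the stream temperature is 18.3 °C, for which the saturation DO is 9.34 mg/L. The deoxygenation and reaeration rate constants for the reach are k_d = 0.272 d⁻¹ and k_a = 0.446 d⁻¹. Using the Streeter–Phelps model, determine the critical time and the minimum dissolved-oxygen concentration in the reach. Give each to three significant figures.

t_c ≈ 0.877 d; minimum DO ≈ 5.50 mg/L

Mixed DO = (1.69×7.18 + 0.471×0.475)/(1.69+0.471) = 12.36/2.161 = 5.719 mg/L.
Mixed L₀ = (1.69×1.42 + 0.471×31.6)/(2.161) = 17.28/2.161 = 7.998 mg/L.
Initial deficit D₀ = C_s − DO₀ = 9.34 − 5.719 = 3.621 mg/L.
t_c = (1/0.1740) ln[(0.446/0.272)(1 − 3.621×0.1740/(0.272×7.998))] = 5.747 × ln(1.165) = 0.8765 d.
D_c = (0.272/0.446) × 7.998 × e^(−0.272×0.8765) = 0.6099 × 7.998 × 0.7879 = 3.843 mg/L.
Minimum DO = 9.34 − 3.843 = 5.497 mg/L.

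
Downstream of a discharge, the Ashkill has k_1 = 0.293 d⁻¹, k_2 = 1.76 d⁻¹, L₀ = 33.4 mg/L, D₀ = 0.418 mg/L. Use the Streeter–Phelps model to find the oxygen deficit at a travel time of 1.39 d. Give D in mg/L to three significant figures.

D ≈ 3.90 mg/L

k_1 L₀/(k_2−k_1) = 0.293×33.4/(1.76−0.293) = 9.786/1.467 = 6.671 mg/L.
e^(−k_1 t) = e^(−0.293×1.390) = 0.6655; e^(−k_2 t) = e^(−1.76×1.390) = 0.08660.
D = 6.671 × (0.6655 − 0.08660) + 0.418 × 0.08660 = 3.862 + 0.03620 = 3.898 mg/L.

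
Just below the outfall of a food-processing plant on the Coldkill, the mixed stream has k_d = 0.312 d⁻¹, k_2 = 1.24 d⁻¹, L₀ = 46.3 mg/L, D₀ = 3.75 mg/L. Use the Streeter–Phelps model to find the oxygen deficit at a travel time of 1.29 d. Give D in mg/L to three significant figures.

k_d L₀/(k_2−k_d) = 0.312×46.3/(1.24−0.312) = 14.45/0.9280 = 15.57 mg/L.
e^(−k_d t) = e^(−0.312×1.290) = 0.6687; e^(−k_2 t) = e^(−1.24×1.290) = 0.2020.
D = 15.57 × (0.6687 − 0.2020) + 3.75 × 0.2020 = 7.265 + 0.7574 = 8.022 mg/L.

D ≈ 8.02 mg/L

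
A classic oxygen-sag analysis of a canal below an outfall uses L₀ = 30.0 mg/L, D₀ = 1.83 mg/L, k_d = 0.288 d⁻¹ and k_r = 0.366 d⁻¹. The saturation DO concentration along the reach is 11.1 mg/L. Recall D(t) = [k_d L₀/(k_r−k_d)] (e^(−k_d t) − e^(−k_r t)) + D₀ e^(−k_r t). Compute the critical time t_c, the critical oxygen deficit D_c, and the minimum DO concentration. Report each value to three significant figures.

t_c ≈ 2.86 d; D_c ≈ 10.4 mg/L; min DO ≈ 0.739 mg/L

t_c = [1/(k_r−k_d)] ln[(k_r/k_d)(1 − D₀(k_r−k_d)/(k_d L₀))]
= [1/(0.366−0.288)] ln[(0.366/0.288)(1 − 1.83×0.07800/(0.288×30.0))]
= (1/0.07800) ln[1.271 × 0.9835] = 12.82 × ln(1.250) = 12.82 × 0.2230 = 2.859 d.
D_c = (k_d/k_r) L₀ e^(−k_d t_c) = (0.288/0.366) × 30.0 × e^(−0.288×2.859) = 0.7869 × 30.0 × 0.4389 = 10.36 mg/L.
Minimum DO = C_s − D_c = 11.1 − 10.36 = 0.7386 mg/L.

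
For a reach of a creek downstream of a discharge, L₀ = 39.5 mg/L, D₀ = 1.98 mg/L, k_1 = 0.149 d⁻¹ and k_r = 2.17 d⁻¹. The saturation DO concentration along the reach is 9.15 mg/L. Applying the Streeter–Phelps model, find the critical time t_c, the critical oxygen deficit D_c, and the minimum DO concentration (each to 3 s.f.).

With k_r/k_1 = 14.56 and 1 − D₀(k_r−k_1)/(k_1 L₀) = 0.3201,
t_c = ln(14.56 × 0.3201) / (2.17 − 0.149) = ln(4.662) / 2.021 = 1.539/2.021 = 0.7617 d.
L(t_c) = L₀ e^(−k_1 t_c) = 39.5 × 0.8927 = 35.26 mg/L, and at the critical point k_r D_c = k_1 L, so D_c = (0.149/2.17) × 35.26 = 2.421 mg/L.
Minimum DO = C_s − D_c = 9.15 − 2.421 = 6.729 mg/L.

t_c ≈ 0.762 d; D_c ≈ 2.42 mg/L; min DO ≈ 6.73 mg/L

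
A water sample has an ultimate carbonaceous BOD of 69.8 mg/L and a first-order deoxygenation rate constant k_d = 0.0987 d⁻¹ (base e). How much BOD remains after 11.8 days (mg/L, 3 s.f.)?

L_t = L₀ e^(−k_d t) = 69.8 × e^(−0.0987×11.8) = 69.8 × 0.3120 = 21.78 mg/L.

L ≈ 21.8 mg/L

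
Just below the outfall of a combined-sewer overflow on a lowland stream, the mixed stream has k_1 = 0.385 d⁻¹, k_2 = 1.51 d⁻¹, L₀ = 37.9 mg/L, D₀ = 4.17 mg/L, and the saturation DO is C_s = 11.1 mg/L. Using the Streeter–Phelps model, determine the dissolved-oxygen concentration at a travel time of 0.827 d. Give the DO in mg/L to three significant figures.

DO ≈ 4.19 mg/L

k_1 L₀/(k_2−k_1) = 0.385×37.9/(1.51−0.385) = 14.59/1.125 = 12.97 mg/L.
e^(−k_1 t) = e^(−0.385×0.8270) = 0.7273; e^(−k_2 t) = e^(−1.51×0.8270) = 0.2869.
D = 12.97 × (0.7273 − 0.2869) + 4.17 × 0.2869 = 5.713 + 1.196 = 6.909 mg/L.
DO = C_s − D = 11.1 − 6.909 = 4.191 mg/L.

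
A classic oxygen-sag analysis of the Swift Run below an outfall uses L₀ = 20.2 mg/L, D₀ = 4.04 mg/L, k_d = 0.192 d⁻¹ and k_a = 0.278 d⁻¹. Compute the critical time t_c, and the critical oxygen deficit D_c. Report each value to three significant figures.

t_c ≈ 3.21 d; D_c ≈ 7.53 mg/L

t_c = [1/(k_a−k_d)] ln[(k_a/k_d)(1 − D₀(k_a−k_d)/(k_d L₀))]
= [1/(0.278−0.192)] ln[(0.278/0.192)(1 − 4.04×0.08600/(0.192×20.2))]
= (1/0.08600) ln[1.448 × 0.9104] = 11.63 × ln(1.318) = 11.63 × 0.2763 = 3.212 d.
D_c = (k_d/k_a) L₀ e^(−k_d t_c) = (0.192/0.278) × 20.2 × e^(−0.192×3.212) = 0.6906 × 20.2 × 0.5397 = 7.529 mg/L.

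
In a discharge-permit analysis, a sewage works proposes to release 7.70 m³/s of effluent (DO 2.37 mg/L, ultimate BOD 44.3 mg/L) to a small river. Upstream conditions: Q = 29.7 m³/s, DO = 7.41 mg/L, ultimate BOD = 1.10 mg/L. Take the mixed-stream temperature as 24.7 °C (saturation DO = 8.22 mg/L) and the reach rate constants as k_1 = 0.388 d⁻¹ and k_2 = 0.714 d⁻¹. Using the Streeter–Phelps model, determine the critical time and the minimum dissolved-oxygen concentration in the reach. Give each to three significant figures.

t_c ≈ 1.35 d; minimum DO ≈ 5.01 mg/L

Mixed DO = (29.7×7.41 + 7.70×2.37)/(29.7+7.70) = 238.3/37.40 = 6.372 mg/L.
Mixed L₀ = (29.7×1.10 + 7.70×44.3)/(37.40) = 373.8/37.40 = 9.994 mg/L.
Initial deficit D₀ = C_s − DO₀ = 8.22 − 6.372 = 1.848 mg/L.
t_c = (1/0.3260) ln[(0.714/0.388)(1 − 1.848×0.3260/(0.388×9.994))] = 3.067 × ln(1.554) = 1.353 d.
D_c = (0.388/0.714) × 9.994 × e^(−0.388×1.353) = 0.5434 × 9.994 × 0.5916 = 3.213 mg/L.
Minimum DO = 8.22 − 3.213 = 5.007 mg/L.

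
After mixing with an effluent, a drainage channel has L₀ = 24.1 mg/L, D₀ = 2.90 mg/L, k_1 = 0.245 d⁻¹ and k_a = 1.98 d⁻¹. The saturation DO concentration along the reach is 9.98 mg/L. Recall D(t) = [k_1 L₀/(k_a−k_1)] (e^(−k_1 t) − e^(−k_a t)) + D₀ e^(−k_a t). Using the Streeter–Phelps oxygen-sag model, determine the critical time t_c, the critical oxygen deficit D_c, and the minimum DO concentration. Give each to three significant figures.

t_c ≈ 0.103 d; D_c ≈ 2.91 mg/L; min DO ≈ 7.07 mg/L

t_c = [1/(k_a−k_1)] ln[(k_a/k_1)(1 − D₀(k_a−k_1)/(k_1 L₀))]
= [1/(1.98−0.245)] ln[(1.98/0.245)(1 − 2.90×1.735/(0.245×24.1))]
= (1/1.735) ln[8.082 × 0.1479] = 0.5764 × ln(1.195) = 0.5764 × 0.1781 = 0.1026 d.
D_c = (k_1/k_a) L₀ e^(−k_1 t_c) = (0.245/1.98) × 24.1 × e^(−0.245×0.1026) = 0.1237 × 24.1 × 0.9752 = 2.908 mg/L.
Minimum DO = C_s − D_c = 9.98 − 2.908 = 7.072 mg/L.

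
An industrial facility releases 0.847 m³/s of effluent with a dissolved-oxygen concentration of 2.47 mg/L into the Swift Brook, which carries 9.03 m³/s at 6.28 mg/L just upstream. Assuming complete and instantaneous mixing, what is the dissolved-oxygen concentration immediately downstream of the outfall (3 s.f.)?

5.95 mg/L

Flow-weighted mixing: C = (Q_r C_r + Q_w C_w)/(Q_r + Q_w)
= (9.03×6.28 + 0.847×2.47)/(9.03 + 0.847) = 58.80/9.877 = 5.953 mg/L.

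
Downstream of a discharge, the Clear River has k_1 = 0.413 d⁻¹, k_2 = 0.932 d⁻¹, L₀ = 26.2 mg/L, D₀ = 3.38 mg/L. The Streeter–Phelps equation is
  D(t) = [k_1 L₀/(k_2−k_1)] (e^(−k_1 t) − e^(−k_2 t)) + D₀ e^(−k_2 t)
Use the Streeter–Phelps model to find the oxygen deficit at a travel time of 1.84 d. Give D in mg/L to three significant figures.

D ≈ 6.61 mg/L

k_1 L₀/(k_2−k_1) = 0.413×26.2/(0.932−0.413) = 10.82/0.5190 = 20.85 mg/L.
e^(−k_1 t) = e^(−0.413×1.840) = 0.4677; e^(−k_2 t) = e^(−0.932×1.840) = 0.1800.
D = 20.85 × (0.4677 − 0.1800) + 3.38 × 0.1800 = 5.999 + 0.6084 = 6.607 mg/L.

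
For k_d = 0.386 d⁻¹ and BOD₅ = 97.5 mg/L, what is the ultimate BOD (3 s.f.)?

BOD₅ = L₀(1 − e^(−5k_d)) ⇒ L₀ = BOD₅ / (1 − e^(−5×0.386))
= 97.5 / (1 − 0.1451) = 97.5 / 0.8549 = 114.1 mg/L.

L₀ ≈ 114 mg/L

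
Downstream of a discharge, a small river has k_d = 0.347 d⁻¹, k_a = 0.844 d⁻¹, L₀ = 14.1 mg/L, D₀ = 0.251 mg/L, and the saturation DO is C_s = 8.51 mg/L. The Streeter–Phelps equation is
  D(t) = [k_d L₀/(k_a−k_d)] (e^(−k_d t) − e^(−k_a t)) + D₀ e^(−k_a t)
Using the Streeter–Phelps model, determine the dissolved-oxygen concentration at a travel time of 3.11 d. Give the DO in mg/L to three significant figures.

k_d L₀/(k_a−k_d) = 0.347×14.1/(0.844−0.347) = 4.893/0.4970 = 9.844 mg/L.
e^(−k_d t) = e^(−0.347×3.110) = 0.3399; e^(−k_a t) = e^(−0.844×3.110) = 0.07245.
D = 9.844 × (0.3399 − 0.07245) + 0.251 × 0.07245 = 2.633 + 0.01819 = 2.651 mg/L.
DO = C_s − D = 8.51 − 2.651 = 5.859 mg/L.

DO ≈ 5.86 mg/L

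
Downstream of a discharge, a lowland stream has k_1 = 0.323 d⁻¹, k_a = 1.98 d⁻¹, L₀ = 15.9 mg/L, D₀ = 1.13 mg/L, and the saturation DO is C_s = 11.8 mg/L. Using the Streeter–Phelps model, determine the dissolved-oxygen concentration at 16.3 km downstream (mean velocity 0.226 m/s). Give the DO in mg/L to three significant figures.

Travel time t = x/v = 16.3 km / (0.226 m/s) = 16300 m / 0.226 m/s = 72120 s = 0.8348 d.
k_1 L₀/(k_a−k_1) = 0.323×15.9/(1.98−0.323) = 5.136/1.657 = 3.099 mg/L.
e^(−k_1 t) = e^(−0.323×0.8348) = 0.7637; e^(−k_a t) = e^(−1.98×0.8348) = 0.1915.
D = 3.099 × (0.7637 − 0.1915) + 1.13 × 0.1915 = 1.773 + 0.2164 = 1.990 mg/L.
DO = C_s − D = 11.8 − 1.990 = 9.810 mg/L.

DO ≈ 9.81 mg/L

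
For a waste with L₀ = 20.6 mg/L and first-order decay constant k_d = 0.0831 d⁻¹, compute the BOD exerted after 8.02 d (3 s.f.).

y_t = L₀(1 − e^(−k_d t)) = 20.6 × (1 − e^(−0.0831×8.02))
= 20.6 × (1 − 0.5135) = 20.6 × 0.4865 = 10.02 mg/L.

y ≈ 10.0 mg/L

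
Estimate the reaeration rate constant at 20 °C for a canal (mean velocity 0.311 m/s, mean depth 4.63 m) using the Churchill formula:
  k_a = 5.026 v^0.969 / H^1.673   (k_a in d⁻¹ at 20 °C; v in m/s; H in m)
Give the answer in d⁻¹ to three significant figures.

k_a = 5.026 × 0.311^0.969 / 4.63^1.673 = 5.026 × 0.3225 / 12.99 = 0.1248 d⁻¹.

k_a ≈ 0.125 d⁻¹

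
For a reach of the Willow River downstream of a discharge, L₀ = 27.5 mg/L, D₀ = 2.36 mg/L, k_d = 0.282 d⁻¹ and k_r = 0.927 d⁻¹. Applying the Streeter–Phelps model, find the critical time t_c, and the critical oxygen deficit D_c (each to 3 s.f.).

With k_r/k_d = 3.287 and 1 − D₀(k_r−k_d)/(k_d L₀) = 0.8037,
t_c = ln(3.287 × 0.8037) / (0.927 − 0.282) = ln(2.642) / 0.6450 = 0.9715/0.6450 = 1.506 d.
L(t_c) = L₀ e^(−k_d t_c) = 27.5 × 0.6539 = 17.98 mg/L, and at the critical point k_r D_c = k_d L, so D_c = (0.282/0.927) × 17.98 = 5.471 mg/L.

t_c ≈ 1.51 d; D_c ≈ 5.47 mg/L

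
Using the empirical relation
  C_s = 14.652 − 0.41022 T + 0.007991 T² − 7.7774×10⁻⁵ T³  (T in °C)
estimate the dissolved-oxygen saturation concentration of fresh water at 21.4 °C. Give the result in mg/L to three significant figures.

C_s = 14.652 − 0.41022×21.4 + 0.007991×21.4² − 7.7774×10⁻⁵×21.4³ = 8.771 mg/L.

C_s ≈ 8.77 mg/L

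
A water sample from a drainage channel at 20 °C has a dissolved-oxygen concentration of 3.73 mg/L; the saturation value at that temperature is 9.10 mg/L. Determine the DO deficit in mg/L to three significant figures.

D ≈ 5.37 mg/L

D = C_s − C = 9.10 − 3.73 = 5.37 mg/L.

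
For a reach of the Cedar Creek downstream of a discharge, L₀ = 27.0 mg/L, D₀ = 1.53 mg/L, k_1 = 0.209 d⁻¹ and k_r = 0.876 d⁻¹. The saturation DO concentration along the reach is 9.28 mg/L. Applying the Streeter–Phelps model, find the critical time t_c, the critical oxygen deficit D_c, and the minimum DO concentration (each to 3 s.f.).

With k_r/k_1 = 4.191 and 1 − D₀(k_r−k_1)/(k_1 L₀) = 0.8192,
t_c = ln(4.191 × 0.8192) / (0.876 − 0.209) = ln(3.433) / 0.6670 = 1.234/0.6670 = 1.849 d.
L(t_c) = L₀ e^(−k_1 t_c) = 27.0 × 0.6794 = 18.34 mg/L, and at the critical point k_r D_c = k_1 L, so D_c = (0.209/0.876) × 18.34 = 4.377 mg/L.
Minimum DO = C_s − D_c = 9.28 − 4.377 = 4.903 mg/L.

t_c ≈ 1.85 d; D_c ≈ 4.38 mg/L; min DO ≈ 4.90 mg/L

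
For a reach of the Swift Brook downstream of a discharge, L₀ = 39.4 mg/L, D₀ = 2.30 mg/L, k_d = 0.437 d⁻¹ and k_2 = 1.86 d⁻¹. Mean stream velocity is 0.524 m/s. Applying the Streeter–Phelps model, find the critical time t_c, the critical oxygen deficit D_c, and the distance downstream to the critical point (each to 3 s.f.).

At the critical point dD/dt = 0, so k_d L₀ e^(−k_d t) = k_2 D. Substituting D(t) from the Streeter–Phelps equation and solving for t gives
t_c = ln[(k_2/k_d)(1 − D₀(k_2−k_d)/(k_d L₀))] / (k_2−k_d).
Here k_2−k_d = 1.423 d⁻¹ and 1 − D₀(k_2−k_d)/(k_d L₀) = 1 − 2.30×1.423/(0.437×39.4) = 0.8099, so
t_c = ln(4.256 × 0.8099) / 1.423 = 1.238 / 1.423 = 0.8697 d.
D_c = (k_d/k_2) L₀ e^(−k_d t_c) = (0.437/1.86) × 39.4 × e^(−0.437×0.8697) = 0.2349 × 39.4 × 0.6838 = 6.330 mg/L.
x_c = v t_c = 0.524 m/s × 0.8697 d × 86400 s/d = 39370 m ≈ 39.4 km.

t_c ≈ 0.870 d; D_c ≈ 6.33 mg/L; x_c ≈ 39.4 km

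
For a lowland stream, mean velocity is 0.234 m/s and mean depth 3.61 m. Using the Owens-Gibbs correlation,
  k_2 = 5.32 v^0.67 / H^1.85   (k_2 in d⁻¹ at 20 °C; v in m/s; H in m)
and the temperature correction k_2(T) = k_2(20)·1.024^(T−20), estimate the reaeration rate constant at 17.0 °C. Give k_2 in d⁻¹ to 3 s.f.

k_2(20) = 5.32 × 0.234^0.67 / 3.61^1.85 = 5.32 × 0.3779 / 10.75 = 0.1870 d⁻¹.
k_2(17.0) = 0.1870 × 1.024^(17.0−20) = 0.1870 × 0.9313 = 0.1742 d⁻¹.

k_2 ≈ 0.174 d⁻¹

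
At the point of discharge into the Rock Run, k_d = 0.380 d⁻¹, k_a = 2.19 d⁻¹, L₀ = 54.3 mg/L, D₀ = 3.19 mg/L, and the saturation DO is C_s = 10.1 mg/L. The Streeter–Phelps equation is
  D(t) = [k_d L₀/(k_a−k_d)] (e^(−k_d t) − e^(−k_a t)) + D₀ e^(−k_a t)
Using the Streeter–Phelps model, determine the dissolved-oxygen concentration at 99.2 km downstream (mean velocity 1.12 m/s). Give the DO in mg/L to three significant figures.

Travel time t = x/v = 99.2 km / (1.12 m/s) = 99200 m / 1.12 m/s = 88570 s = 1.025 d.
k_d L₀/(k_a−k_d) = 0.380×54.3/(2.19−0.380) = 20.63/1.810 = 11.40 mg/L.
e^(−k_d t) = e^(−0.380×1.025) = 0.6774; e^(−k_a t) = e^(−2.19×1.025) = 0.1059.
D = 11.40 × (0.6774 − 0.1059) + 3.19 × 0.1059 = 6.514 + 0.3379 = 6.852 mg/L.
DO = C_s − D = 10.1 − 6.852 = 3.248 mg/L.

DO ≈ 3.25 mg/L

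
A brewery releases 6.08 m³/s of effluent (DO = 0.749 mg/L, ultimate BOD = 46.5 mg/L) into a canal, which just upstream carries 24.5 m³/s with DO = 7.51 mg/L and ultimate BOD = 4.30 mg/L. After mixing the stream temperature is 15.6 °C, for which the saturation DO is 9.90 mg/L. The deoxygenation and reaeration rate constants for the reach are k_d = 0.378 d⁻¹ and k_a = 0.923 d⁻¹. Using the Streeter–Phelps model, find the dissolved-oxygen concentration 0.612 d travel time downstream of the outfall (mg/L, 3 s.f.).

DO ≈ 5.80 mg/L

Mixed DO = (24.5×7.51 + 6.08×0.749)/(24.5+6.08) = 188.5/30.58 = 6.166 mg/L.
Mixed L₀ = (24.5×4.30 + 6.08×46.5)/(30.58) = 388.1/30.58 = 12.69 mg/L.
Initial deficit D₀ = C_s − DO₀ = 9.90 − 6.166 = 3.734 mg/L.
D(0.612) = [0.378×12.69/(0.923−0.378)](e^(−0.378×0.612) − e^(−0.923×0.612)) + 3.734 e^(−0.923×0.612)
= 8.802 × (0.7935 − 0.5684) + 3.734 × 0.5684 = 4.103 mg/L.
DO = 9.90 − 4.103 = 5.797 mg/L.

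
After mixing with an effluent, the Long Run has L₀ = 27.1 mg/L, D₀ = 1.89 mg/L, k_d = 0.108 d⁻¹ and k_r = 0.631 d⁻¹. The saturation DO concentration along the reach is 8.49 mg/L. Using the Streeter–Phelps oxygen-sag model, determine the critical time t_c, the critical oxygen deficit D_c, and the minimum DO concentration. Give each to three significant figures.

t_c = [1/(k_r−k_d)] ln[(k_r/k_d)(1 − D₀(k_r−k_d)/(k_d L₀))]
= [1/(0.631−0.108)] ln[(0.631/0.108)(1 − 1.89×0.5230/(0.108×27.1))]
= (1/0.5230) ln[5.843 × 0.6623] = 1.912 × ln(3.869) = 1.912 × 1.353 = 2.587 d.
L(t_c) = L₀ e^(−k_d t_c) = 27.1 × 0.7562 = 20.49 mg/L, and at the critical point k_r D_c = k_d L, so D_c = (0.108/0.631) × 20.49 = 3.508 mg/L.
Minimum DO = C_s − D_c = 8.49 − 3.508 = 4.982 mg/L.

t_c ≈ 2.59 d; D_c ≈ 3.51 mg/L; min DO ≈ 4.98 mg/L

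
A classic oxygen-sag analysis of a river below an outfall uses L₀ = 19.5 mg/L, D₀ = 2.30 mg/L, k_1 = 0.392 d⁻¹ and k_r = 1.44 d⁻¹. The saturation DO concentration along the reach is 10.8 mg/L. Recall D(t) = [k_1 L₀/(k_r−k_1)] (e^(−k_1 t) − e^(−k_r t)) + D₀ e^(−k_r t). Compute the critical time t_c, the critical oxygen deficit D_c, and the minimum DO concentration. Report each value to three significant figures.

At the critical point dD/dt = 0, so k_1 L₀ e^(−k_1 t) = k_r D. Substituting D(t) from the Streeter–Phelps equation and solving for t gives
t_c = ln[(k_r/k_1)(1 − D₀(k_r−k_1)/(k_1 L₀))] / (k_r−k_1).
Here k_r−k_1 = 1.048 d⁻¹ and 1 − D₀(k_r−k_1)/(k_1 L₀) = 1 − 2.30×1.048/(0.392×19.5) = 0.6847, so
t_c = ln(3.673 × 0.6847) / 1.048 = 0.9223 / 1.048 = 0.8801 d.
L(t_c) = L₀ e^(−k_1 t_c) = 19.5 × 0.7082 = 13.81 mg/L, and at the critical point k_r D_c = k_1 L, so D_c = (0.392/1.44) × 13.81 = 3.760 mg/L.
Minimum DO = C_s − D_c = 10.8 − 3.760 = 7.040 mg/L.

t_c ≈ 0.880 d; D_c ≈ 3.76 mg/L; min DO ≈ 7.04 mg/L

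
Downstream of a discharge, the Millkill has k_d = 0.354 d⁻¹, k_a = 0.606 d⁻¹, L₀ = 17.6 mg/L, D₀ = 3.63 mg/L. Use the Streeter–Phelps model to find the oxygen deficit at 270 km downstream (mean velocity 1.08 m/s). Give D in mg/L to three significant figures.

Travel time t = x/v = 270 km / (1.08 m/s) = 270000 m / 1.08 m/s = 250000 s = 2.894 d.
k_d L₀/(k_a−k_d) = 0.354×17.6/(0.606−0.354) = 6.230/0.2520 = 24.72 mg/L.
e^(−k_d t) = e^(−0.354×2.894) = 0.3590; e^(−k_a t) = e^(−0.606×2.894) = 0.1732.
D = 24.72 × (0.3590 − 0.1732) + 3.63 × 0.1732 = 4.596 + 0.6286 = 5.224 mg/L.

D ≈ 5.22 mg/L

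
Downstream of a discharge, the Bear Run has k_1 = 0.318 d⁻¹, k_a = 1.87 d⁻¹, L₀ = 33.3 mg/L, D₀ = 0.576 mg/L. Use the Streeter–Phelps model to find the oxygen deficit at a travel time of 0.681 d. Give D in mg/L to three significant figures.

D ≈ 3.75 mg/L

k_1 L₀/(k_a−k_1) = 0.318×33.3/(1.87−0.318) = 10.59/1.552 = 6.823 mg/L.
e^(−k_1 t) = e^(−0.318×0.6810) = 0.8053; e^(−k_a t) = e^(−1.87×0.6810) = 0.2799.
D = 6.823 × (0.8053 − 0.2799) + 0.576 × 0.2799 = 3.585 + 0.1612 = 3.746 mg/L.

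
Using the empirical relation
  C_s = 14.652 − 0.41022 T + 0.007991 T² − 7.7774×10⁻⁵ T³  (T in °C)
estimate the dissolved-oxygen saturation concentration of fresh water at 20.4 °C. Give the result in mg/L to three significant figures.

C_s ≈ 8.95 mg/L

C_s = 14.652 − 0.41022×20.4 + 0.007991×20.4² − 7.7774×10⁻⁵×20.4³ = 8.949 mg/L.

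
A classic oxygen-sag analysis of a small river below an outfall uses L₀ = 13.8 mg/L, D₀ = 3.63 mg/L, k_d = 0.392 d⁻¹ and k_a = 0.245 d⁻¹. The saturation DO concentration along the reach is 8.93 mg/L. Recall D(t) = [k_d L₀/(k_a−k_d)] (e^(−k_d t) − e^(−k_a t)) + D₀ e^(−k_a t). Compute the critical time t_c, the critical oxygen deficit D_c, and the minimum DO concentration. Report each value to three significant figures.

With k_a/k_d = 0.6250 and 1 − D₀(k_a−k_d)/(k_d L₀) = 1.099,
t_c = ln(0.6250 × 1.099) / (0.245 − 0.392) = ln(0.6867) / -0.1470 = -0.3759/-0.1470 = 2.557 d.
L(t_c) = L₀ e^(−k_d t_c) = 13.8 × 0.3670 = 5.064 mg/L, and at the critical point k_a D_c = k_d L, so D_c = (0.392/0.245) × 5.064 = 8.103 mg/L.
Minimum DO = C_s − D_c = 8.93 − 8.103 = 0.8273 mg/L.

t_c ≈ 2.56 d; D_c ≈ 8.10 mg/L; min DO ≈ 0.827 mg/L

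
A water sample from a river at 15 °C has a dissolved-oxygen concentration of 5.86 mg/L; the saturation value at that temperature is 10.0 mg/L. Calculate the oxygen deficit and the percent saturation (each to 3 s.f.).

D = C_s − C = 10.0 − 5.86 = 4.14 mg/L.
% saturation = 5.86/10.0 × 100 = 58.6 %.

D ≈ 4.14 mg/L; 58.6 % saturation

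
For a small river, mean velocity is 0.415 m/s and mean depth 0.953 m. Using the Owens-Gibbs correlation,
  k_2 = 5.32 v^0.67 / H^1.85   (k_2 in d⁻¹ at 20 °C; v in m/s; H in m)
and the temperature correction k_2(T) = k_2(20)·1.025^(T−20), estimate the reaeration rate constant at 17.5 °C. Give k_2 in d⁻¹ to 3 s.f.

k_2 ≈ 3.03 d⁻¹

k_2(20) = 5.32 × 0.415^0.67 / 0.953^1.85 = 5.32 × 0.5547 / 0.9148 = 3.226 d⁻¹.
k_2(17.5) = 3.226 × 1.025^(17.5−20) = 3.226 × 0.9401 = 3.033 d⁻¹.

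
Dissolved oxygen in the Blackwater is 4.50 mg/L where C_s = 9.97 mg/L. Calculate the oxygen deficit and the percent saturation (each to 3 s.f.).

D ≈ 5.47 mg/L; 45.1 % saturation

D = C_s − C = 9.97 − 4.50 = 5.47 mg/L.
% saturation = 4.50/9.97 × 100 = 45.1 %.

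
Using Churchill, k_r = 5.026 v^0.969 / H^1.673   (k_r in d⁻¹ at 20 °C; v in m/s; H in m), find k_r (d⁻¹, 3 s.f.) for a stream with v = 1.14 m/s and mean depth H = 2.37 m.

k_r ≈ 1.35 d⁻¹

k_r = 5.026 × 1.14^0.969 / 2.37^1.673 = 5.026 × 1.135 / 4.236 = 1.347 d⁻¹.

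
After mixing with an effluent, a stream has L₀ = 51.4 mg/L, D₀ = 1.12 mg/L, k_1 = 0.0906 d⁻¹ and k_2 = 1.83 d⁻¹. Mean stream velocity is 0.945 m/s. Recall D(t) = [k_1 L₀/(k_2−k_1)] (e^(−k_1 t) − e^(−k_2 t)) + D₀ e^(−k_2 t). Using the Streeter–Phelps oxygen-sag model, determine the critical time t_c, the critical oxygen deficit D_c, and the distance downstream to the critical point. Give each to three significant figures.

t_c ≈ 1.42 d; D_c ≈ 2.24 mg/L; x_c ≈ 116 km

t_c = [1/(k_2−k_1)] ln[(k_2/k_1)(1 − D₀(k_2−k_1)/(k_1 L₀))]
= [1/(1.83−0.0906)] ln[(1.83/0.0906)(1 − 1.12×1.739/(0.0906×51.4))]
= (1/1.739) ln[20.20 × 0.5817] = 0.5749 × ln(11.75) = 0.5749 × 2.464 = 1.416 d.
L(t_c) = L₀ e^(−k_1 t_c) = 51.4 × 0.8796 = 45.21 mg/L, and at the critical point k_2 D_c = k_1 L, so D_c = (0.0906/1.83) × 45.21 = 2.238 mg/L.
x_c = v t_c = 0.945 m/s × 1.416 d × 86400 s/d = 115600 m ≈ 116 km.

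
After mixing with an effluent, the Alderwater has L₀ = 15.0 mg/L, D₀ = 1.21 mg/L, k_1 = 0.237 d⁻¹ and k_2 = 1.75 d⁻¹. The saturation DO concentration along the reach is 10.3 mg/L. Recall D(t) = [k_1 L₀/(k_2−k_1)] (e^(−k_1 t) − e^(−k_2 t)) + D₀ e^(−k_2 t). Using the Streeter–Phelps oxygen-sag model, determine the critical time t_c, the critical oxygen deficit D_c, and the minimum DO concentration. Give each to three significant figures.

t_c = [1/(k_2−k_1)] ln[(k_2/k_1)(1 − D₀(k_2−k_1)/(k_1 L₀))]
= [1/(1.75−0.237)] ln[(1.75/0.237)(1 − 1.21×1.513/(0.237×15.0))]
= (1/1.513) ln[7.384 × 0.4850] = 0.6609 × ln(3.581) = 0.6609 × 1.276 = 0.8432 d.
L(t_c) = L₀ e^(−k_1 t_c) = 15.0 × 0.8189 = 12.28 mg/L, and at the critical point k_2 D_c = k_1 L, so D_c = (0.237/1.75) × 12.28 = 1.663 mg/L.
Minimum DO = C_s − D_c = 10.3 − 1.663 = 8.637 mg/L.

t_c ≈ 0.843 d; D_c ≈ 1.66 mg/L; min DO ≈ 8.64 mg/L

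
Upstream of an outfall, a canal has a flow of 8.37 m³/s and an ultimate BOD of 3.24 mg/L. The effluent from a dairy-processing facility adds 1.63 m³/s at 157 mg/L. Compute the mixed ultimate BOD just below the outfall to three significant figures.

Flow-weighted mixing: C = (Q_r C_r + Q_w C_w)/(Q_r + Q_w)
= (8.37×3.24 + 1.63×157)/(8.37 + 1.63) = 283.0/10.00 = 28.30 mg/L.

28.3 mg/L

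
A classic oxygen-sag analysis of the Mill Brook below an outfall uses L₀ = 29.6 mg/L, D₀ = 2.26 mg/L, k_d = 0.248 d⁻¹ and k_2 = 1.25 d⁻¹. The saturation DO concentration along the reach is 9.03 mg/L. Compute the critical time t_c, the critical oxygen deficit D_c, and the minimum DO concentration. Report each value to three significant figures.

With k_2/k_d = 5.040 and 1 − D₀(k_2−k_d)/(k_d L₀) = 0.6915,
t_c = ln(5.040 × 0.6915) / (1.25 − 0.248) = ln(3.485) / 1.002 = 1.249/1.002 = 1.246 d.
D_c = (k_d/k_2) L₀ e^(−k_d t_c) = (0.248/1.25) × 29.6 × e^(−0.248×1.246) = 0.1984 × 29.6 × 0.7342 = 4.311 mg/L.
Minimum DO = C_s − D_c = 9.03 − 4.311 = 4.719 mg/L.

t_c ≈ 1.25 d; D_c ≈ 4.31 mg/L; min DO ≈ 4.72 mg/L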